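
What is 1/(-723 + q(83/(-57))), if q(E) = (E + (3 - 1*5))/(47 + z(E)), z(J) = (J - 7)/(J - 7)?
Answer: -2736/1978325 ≈ -0.0013830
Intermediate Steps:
z(J) = 1 (z(J) = (-7 + J)/(-7 + J) = 1)
q(E) = -1/24 + E/48 (q(E) = (E + (3 - 1*5))/(47 + 1) = (E + (3 - 5))/48 = (E - 2)*(1/48) = (-2 + E)*(1/48) = -1/24 + E/48)
1/(-723 + q(83/(-57))) = 1/(-723 + (-1/24 + (83/(-57))/48)) = 1/(-723 + (-1/24 + (83*(-1/57))/48)) = 1/(-723 + (-1/24 + (1/48)*(-83/57))) = 1/(-723 + (-1/24 - 83/2736)) = 1/(-723 - 197/2736) = 1/(-1978325/2736) = -2736/1978325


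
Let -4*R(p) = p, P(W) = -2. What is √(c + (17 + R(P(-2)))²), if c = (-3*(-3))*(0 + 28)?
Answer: √2233/2 ≈ 23.627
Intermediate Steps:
R(p) = -p/4
c = 252 (c = 9*28 = 252)
√(c + (17 + R(P(-2)))²) = √(252 + (17 - ¼*(-2))²) = √(252 + (17 + ½)²) = √(252 + (35/2)²) = √(252 + 1225/4) = √(2233/4) = √2233/2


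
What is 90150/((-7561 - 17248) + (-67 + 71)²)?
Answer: -90150/24793 ≈ -3.6361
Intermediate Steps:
90150/((-7561 - 17248) + (-67 + 71)²) = 90150/(-24809 + 4²) = 90150/(-24809 + 16) = 90150/(-24793) = 90150*(-1/24793) = -90150/24793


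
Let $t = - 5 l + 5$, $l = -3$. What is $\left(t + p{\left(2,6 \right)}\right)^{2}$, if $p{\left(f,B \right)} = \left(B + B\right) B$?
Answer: $8464$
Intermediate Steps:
$t = 20$ ($t = \left(-5\right) \left(-3\right) + 5 = 15 + 5 = 20$)
$p{\left(f,B \right)} = 2 B^{2}$ ($p{\left(f,B \right)} = 2 B B = 2 B^{2}$)
$\left(t + p{\left(2,6 \right)}\right)^{2} = \left(20 + 2 \cdot 6^{2}\right)^{2} = \left(20 + 2 \cdot 36\right)^{2} = \left(20 + 72\right)^{2} = 92^{2} = 8464$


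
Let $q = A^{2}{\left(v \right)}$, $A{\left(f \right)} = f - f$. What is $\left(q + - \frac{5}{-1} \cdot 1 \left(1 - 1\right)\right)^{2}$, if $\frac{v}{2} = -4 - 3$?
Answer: $0$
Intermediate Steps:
$v = -14$ ($v = 2 \left(-4 - 3\right) = 2 \left(-7\right) = -14$)
$A{\left(f \right)} = 0$
$q = 0$ ($q = 0^{2} = 0$)
$\left(q + - \frac{5}{-1} \cdot 1 \left(1 - 1\right)\right)^{2} = \left(0 + - \frac{5}{-1} \cdot 1 \left(1 - 1\right)\right)^{2} = \left(0 + \left(-5\right) \left(-1\right) 1 \cdot 0\right)^{2} = \left(0 + 5 \cdot 0\right)^{2} = \left(0 + 0\right)^{2} = 0^{2} = 0$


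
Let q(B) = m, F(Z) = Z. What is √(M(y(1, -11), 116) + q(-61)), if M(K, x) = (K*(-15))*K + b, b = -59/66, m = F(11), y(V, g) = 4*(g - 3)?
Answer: I*√204862218/66 ≈ 216.86*I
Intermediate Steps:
y(V, g) = -12 + 4*g (y(V, g) = 4*(-3 + g) = -12 + 4*g)
m = 11
q(B) = 11
b = -59/66 (b = -59*1/66 = -59/66 ≈ -0.89394)
M(K, x) = -59/66 - 15*K² (M(K, x) = (K*(-15))*K - 59/66 = (-15*K)*K - 59/66 = -15*K² - 59/66 = -59/66 - 15*K²)
√(M(y(1, -11), 116) + q(-61)) = √((-59/66 - 15*(-12 + 4*(-11))²) + 11) = √((-59/66 - 15*(-12 - 44)²) + 11) = √((-59/66 - 15*(-56)²) + 11) = √((-59/66 - 15*3136) + 11) = √((-59/66 - 47040) + 11) = √(-3104699/66 + 11) = √(-3103973/66) = I*√204862218/66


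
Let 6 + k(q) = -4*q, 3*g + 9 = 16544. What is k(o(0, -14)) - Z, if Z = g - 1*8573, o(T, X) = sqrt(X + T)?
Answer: 9166/3 - 4*I*sqrt(14) ≈ 3055.3 - 14.967*I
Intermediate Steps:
g = 16535/3 (g = -3 + (1/3)*16544 = -3 + 16544/3 = 16535/3 ≈ 5511.7)
o(T, X) = sqrt(T + X)
Z = -9184/3 (Z = 16535/3 - 1*8573 = 16535/3 - 8573 = -9184/3 ≈ -3061.3)
k(q) = -6 - 4*q
k(o(0, -14)) - Z = (-6 - 4*sqrt(0 - 14)) - 1*(-9184/3) = (-6 - 4*I*sqrt(14)) + 9184/3 = 9166/3 - 4*I*sqrt(14)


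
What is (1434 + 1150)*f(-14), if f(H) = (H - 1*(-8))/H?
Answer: 7752/7 ≈ 1107.4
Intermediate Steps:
f(H) = (8 + H)/H (f(H) = (H + 8)/H = (8 + H)/H)
(1434 + 1150)*f(-14) = (1434 + 1150)*((8 - 14)/(-14)) = 2584*(-1/14*(-6)) = 2584*(3/7) = 7752/7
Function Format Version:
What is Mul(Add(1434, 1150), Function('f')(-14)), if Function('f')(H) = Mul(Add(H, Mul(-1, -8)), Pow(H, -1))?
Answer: Rational(7752, 7) ≈ 1107.4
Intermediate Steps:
Function('f')(H) = Mul(Pow(H, -1), Add(8, H)) (Function('f')(H) = Mul(Add(H, 8), Pow(H, -1)) = Mul(Add(8, H), Pow(H, -1)) = Mul(Pow(H, -1), Add(8, H)))
Mul(Add(1434, 1150), Function('f')(-14)) = Mul(Add(1434, 1150), Mul(Pow(-14, -1), Add(8, -14))) = Mul(2584, Mul(Rational(-1, 14), -6)) = Mul(2584, Rational(3, 7)) = Rational(7752, 7)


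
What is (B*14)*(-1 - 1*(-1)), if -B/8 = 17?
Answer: 0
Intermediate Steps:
B = -136 (B = -8*17 = -136)
(B*14)*(-1 - 1*(-1)) = (-136*14)*(-1 - 1*(-1)) = -1904*(-1 + 1) = -1904*0 = 0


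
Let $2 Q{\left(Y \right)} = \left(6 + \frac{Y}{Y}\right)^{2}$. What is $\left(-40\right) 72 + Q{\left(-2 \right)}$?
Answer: $- \frac{5711}{2} \approx -2855.5$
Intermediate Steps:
$Q{\left(Y \right)} = \frac{49}{2}$ ($Q{\left(Y \right)} = \frac{\left(6 + \frac{Y}{Y}\right)^{2}}{2} = \frac{\left(6 + 1\right)^{2}}{2} = \frac{7^{2}}{2} = \frac{1}{2} \cdot 49 = \frac{49}{2}$)
$\left(-40\right) 72 + Q{\left(-2 \right)} = \left(-40\right) 72 + \frac{49}{2} = -2880 + \frac{49}{2} = - \frac{5711}{2}$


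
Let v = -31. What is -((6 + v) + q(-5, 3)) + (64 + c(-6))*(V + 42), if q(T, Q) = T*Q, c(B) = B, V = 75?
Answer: 6826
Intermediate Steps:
q(T, Q) = Q*T
-((6 + v) + q(-5, 3)) + (64 + c(-6))*(V + 42) = -((6 - 31) + 3*(-5)) + (64 - 6)*(75 + 42) = -(-25 - 15) + 58*117 = -1*(-40) + 6786 = 40 + 6786 = 6826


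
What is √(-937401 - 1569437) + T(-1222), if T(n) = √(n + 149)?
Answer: I*(√1073 + √2506838) ≈ 1616.1*I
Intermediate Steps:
T(n) = √(149 + n)
√(-937401 - 1569437) + T(-1222) = √(-937401 - 1569437) + √(149 - 1222) = √(-2506838) + √(-1073) = I*√2506838 + I*√1073 = I*√1073 + I*√2506838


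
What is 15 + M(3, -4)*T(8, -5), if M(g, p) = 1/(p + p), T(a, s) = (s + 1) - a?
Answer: 33/2 ≈ 16.500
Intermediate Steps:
T(a, s) = 1 + s - a (T(a, s) = (1 + s) - a = 1 + s - a)
M(g, p) = 1/(2*p)
15 + M(3, -4)*T(8, -5) = 15 + ((1/2)/(-4))*(1 - 5 - 1*8) = 15 + ((1/2)*(-1/4))*(1 - 5 - 8) = 15 - 1/8*(-12) = 15 + 3/2 = 33/2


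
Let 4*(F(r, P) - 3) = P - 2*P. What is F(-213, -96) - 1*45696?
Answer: -45669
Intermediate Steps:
F(r, P) = 3 - P/4 (F(r, P) = 3 + (P - 2*P)/4 = 3 + (-P)/4 = 3 - P/4)
F(-213, -96) - 1*45696 = (3 - ¼*(-96)) - 1*45696 = (3 + 24) - 45696 = 27 - 45696 = -45669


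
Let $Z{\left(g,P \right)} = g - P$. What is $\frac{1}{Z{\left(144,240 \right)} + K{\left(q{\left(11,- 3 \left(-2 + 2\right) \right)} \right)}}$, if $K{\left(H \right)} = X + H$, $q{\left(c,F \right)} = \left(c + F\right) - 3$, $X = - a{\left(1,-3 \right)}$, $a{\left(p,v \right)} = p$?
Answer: $- \frac{1}{89} \approx -0.011236$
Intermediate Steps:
$X = -1$ ($X = \left(-1\right) 1 = -1$)
$q{\left(c,F \right)} = -3 + F + c$ ($q{\left(c,F \right)} = \left(F + c\right) - 3 = -3 + F + c$)
$K{\left(H \right)} = -1 + H$
$\frac{1}{Z{\left(144,240 \right)} + K{\left(q{\left(11,- 3 \left(-2 + 2\right) \right)} \right)}} = \frac{1}{\left(144 - 240\right) - \left(-7 + 3 \left(-2 + 2\right)\right)} = \frac{1}{\left(144 - 240\right) - -7} = \frac{1}{-96 + \left(-1 + \left(-3 + 0 + 11\right)\right)} = \frac{1}{-96 + \left(-1 + 8\right)} = \frac{1}{-96 + 7} = \frac{1}{-89} = - \frac{1}{89}$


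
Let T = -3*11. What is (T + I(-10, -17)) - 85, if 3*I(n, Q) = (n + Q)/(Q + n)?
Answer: -353/3 ≈ -117.67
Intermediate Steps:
I(n, Q) = ⅓ (I(n, Q) = ((n + Q)/(Q + n))/3 = ((Q + n)/(Q + n))/3 = (⅓)*1 = ⅓)
T = -33
(T + I(-10, -17)) - 85 = (-33 + ⅓) - 85 = -98/3 - 85 = -353/3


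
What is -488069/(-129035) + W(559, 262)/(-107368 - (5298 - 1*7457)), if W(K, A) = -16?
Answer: 51351315981/13575643315 ≈ 3.7826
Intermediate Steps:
-488069/(-129035) + W(559, 262)/(-107368 - (5298 - 1*7457)) = -488069/(-129035) - 16/(-107368 - (5298 - 1*7457)) = -488069*(-1/129035) - 16/(-107368 - (5298 - 7457)) = 488069/129035 - 16/(-107368 - 1*(-2159)) = 488069/129035 - 16/(-107368 + 2159) = 488069/129035 - 16/(-105209) = 488069/129035 - 16*(-1/105209) = 488069/129035 + 16/105209 = 51351315981/13575643315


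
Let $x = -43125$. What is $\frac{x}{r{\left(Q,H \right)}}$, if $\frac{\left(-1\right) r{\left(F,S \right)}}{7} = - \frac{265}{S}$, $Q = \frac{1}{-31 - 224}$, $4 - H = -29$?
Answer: $- \frac{284625}{371} \approx -767.18$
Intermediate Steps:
$H = 33$ ($H = 4 - -29 = 4 + 29 = 33$)
$Q = - \frac{1}{255}$ ($Q = \frac{1}{-255} = - \frac{1}{255} \approx -0.0039216$)
$r{\left(F,S \right)} = \frac{1855}{S}$ ($r{\left(F,S \right)} = - 7 \left(- \frac{265}{S}\right) = \frac{1855}{S}$)
$\frac{x}{r{\left(Q,H \right)}} = - \frac{43125}{1855 \cdot \frac{1}{33}} = - \frac{43125}{\frac{1855}{33}} = \left(-43125\right) \frac{33}{1855} = - \frac{284625}{371}$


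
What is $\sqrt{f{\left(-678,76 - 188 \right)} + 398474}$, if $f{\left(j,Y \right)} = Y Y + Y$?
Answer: $\sqrt{410906} \approx 641.02$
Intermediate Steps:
$f{\left(j,Y \right)} = Y + Y^{2}$ ($f{\left(j,Y \right)} = Y^{2} + Y = Y + Y^{2}$)
$\sqrt{f{\left(-678,76 - 188 \right)} + 398474} = \sqrt{\left(76 - 188\right) \left(1 + \left(76 - 188\right)\right) + 398474} = \sqrt{- 112 \left(1 - 112\right) + 398474} = \sqrt{\left(-112\right) \left(-111\right) + 398474} = \sqrt{12432 + 398474} = \sqrt{410906}$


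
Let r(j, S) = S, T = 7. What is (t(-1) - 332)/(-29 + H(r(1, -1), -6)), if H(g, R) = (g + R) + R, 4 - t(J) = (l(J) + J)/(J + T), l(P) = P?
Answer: 983/126 ≈ 7.8016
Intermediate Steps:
t(J) = 4 - 2*J/(7 + J) (t(J) = 4 - (J + J)/(J + 7) = 4 - 2*J/(7 + J))
H(g, R) = g + 2*R (H(g, R) = (R + g) + R = g + 2*R)
(t(-1) - 332)/(-29 + H(r(1, -1), -6)) = (2*(14 - 1)/(7 - 1) - 332)/(-29 + (-1 + 2*(-6))) = (2*13/6 - 332)/(-29 + (-1 - 12)) = (2*(⅙)*13 - 332)/(-29 - 13) = (13/3 - 332)/(-42) = -983/3*(-1/42) = 983/126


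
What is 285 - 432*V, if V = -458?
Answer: 198141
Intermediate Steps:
285 - 432*V = 285 - 432*(-458) = 285 + 197856 = 198141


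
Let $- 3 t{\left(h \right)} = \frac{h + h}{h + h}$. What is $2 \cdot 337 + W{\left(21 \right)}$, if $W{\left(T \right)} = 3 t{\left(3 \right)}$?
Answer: $673$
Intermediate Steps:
$t{\left(h \right)} = - \frac{1}{3}$ ($t{\left(h \right)} = - \frac{\left(h + h\right) \frac{1}{h + h}}{3} = - \frac{2 h \frac{1}{2 h}}{3} = \left(- \frac{1}{3}\right) 1 = - \frac{1}{3}$)
$W{\left(T \right)} = -1$ ($W{\left(T \right)} = 3 \left(- \frac{1}{3}\right) = -1$)
$2 \cdot 337 + W{\left(21 \right)} = 2 \cdot 337 - 1 = 674 - 1 = 673$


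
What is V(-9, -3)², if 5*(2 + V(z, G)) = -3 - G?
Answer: 4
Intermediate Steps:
V(z, G) = -13/5 - G/5 (V(z, G) = -2 + (-3 - G)/5 = -2 + (-⅗ - G/5) = -13/5 - G/5)
V(-9, -3)² = (-13/5 - ⅕*(-3))² = (-13/5 + ⅗)² = (-2)² = 4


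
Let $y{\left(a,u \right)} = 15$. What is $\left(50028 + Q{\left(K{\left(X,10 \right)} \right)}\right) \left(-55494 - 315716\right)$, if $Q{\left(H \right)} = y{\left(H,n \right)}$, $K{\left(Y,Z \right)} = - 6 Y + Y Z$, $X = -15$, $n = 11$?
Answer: $-18576462030$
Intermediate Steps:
$Q{\left(H \right)} = 15$
$\left(50028 + Q{\left(K{\left(X,10 \right)} \right)}\right) \left(-55494 - 315716\right) = \left(50028 + 15\right) \left(-55494 - 315716\right) = 50043 \left(-371210\right) = -18576462030$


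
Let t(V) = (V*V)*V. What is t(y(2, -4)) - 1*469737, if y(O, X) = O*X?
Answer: -470249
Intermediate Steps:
t(V) = V³ (t(V) = V²*V = V³)
t(y(2, -4)) - 1*469737 = (2*(-4))³ - 1*469737 = (-8)³ - 469737 = -512 - 469737 = -470249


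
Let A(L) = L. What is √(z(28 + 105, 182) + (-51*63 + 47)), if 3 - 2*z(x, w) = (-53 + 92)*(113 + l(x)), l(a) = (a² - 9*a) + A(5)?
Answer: I*√1308238/2 ≈ 571.89*I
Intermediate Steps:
l(a) = 5 + a² - 9*a (l(a) = (a² - 9*a) + 5 = 5 + a² - 9*a)
z(x, w) = -4599/2 - 39*x²/2 + 351*x/2 (z(x, w) = 3/2 - (-53 + 92)*(113 + (5 + x² - 9*x))/2 = 3/2 - 39*(118 + x² - 9*x)/2 = 3/2 - (4602 - 351*x + 39*x²)/2 = 3/2 + (-2301 - 39*x²/2 + 351*x/2) = -4599/2 - 39*x²/2 + 351*x/2)
√(z(28 + 105, 182) + (-51*63 + 47)) = √((-4599/2 - 39*(28 + 105)²/2 + 351*(28 + 105)/2) + (-51*63 + 47)) = √((-4599/2 - 39/2*133² + (351/2)*133) + (-3213 + 47)) = √((-4599/2 - 39/2*17689 + 46683/2) - 3166) = √((-4599/2 - 689871/2 + 46683/2) - 3166) = √(-647787/2 - 3166) = √(-654119/2) = I*√1308238/2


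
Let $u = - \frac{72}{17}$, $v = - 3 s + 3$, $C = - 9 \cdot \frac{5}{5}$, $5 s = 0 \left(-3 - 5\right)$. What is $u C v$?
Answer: $\frac{1944}{17} \approx 114.35$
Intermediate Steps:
$s = 0$ ($s = \frac{0 \left(-3 - 5\right)}{5} = \frac{0 \left(-8\right)}{5} = \frac{1}{5} \cdot 0 = 0$)
$C = -9$ ($C = - 9 \cdot 5 \cdot \frac{1}{5} = \left(-9\right) 1 = -9$)
$v = 3$ ($v = \left(-3\right) 0 + 3 = 0 + 3 = 3$)
$u = - \frac{72}{17}$ ($u = \left(-72\right) \frac{1}{17} = - \frac{72}{17} \approx -4.2353$)
$u C v = \left(- \frac{72}{17}\right) \left(-9\right) 3 = \frac{648}{17} \cdot 3 = \frac{1944}{17}$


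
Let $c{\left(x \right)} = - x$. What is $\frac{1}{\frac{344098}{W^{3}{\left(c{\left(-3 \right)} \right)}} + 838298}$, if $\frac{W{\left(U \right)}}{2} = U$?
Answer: $\frac{108}{90708233} \approx 1.1906 \cdot 10^{-6}$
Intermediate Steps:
$W{\left(U \right)} = 2 U$
$\frac{1}{\frac{344098}{W^{3}{\left(c{\left(-3 \right)} \right)}} + 838298} = \frac{1}{\frac{344098}{\left(2 \left(\left(-1\right) \left(-3\right)\right)\right)^{3}} + 838298} = \frac{1}{\frac{344098}{\left(2 \cdot 3\right)^{3}} + 838298} = \frac{1}{\frac{344098}{6^{3}} + 838298} = \frac{1}{\frac{344098}{216} + 838298} = \frac{1}{344098 \cdot \frac{1}{216} + 838298} = \frac{1}{\frac{172049}{108} + 838298} = \frac{1}{\frac{90708233}{108}} = \frac{108}{90708233}$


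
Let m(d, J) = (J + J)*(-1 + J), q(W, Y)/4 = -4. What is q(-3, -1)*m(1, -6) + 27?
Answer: -1317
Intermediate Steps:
q(W, Y) = -16 (q(W, Y) = 4*(-4) = -16)
m(d, J) = 2*J*(-1 + J) (m(d, J) = (2*J)*(-1 + J) = 2*J*(-1 + J))
q(-3, -1)*m(1, -6) + 27 = -32*(-6)*(-1 - 6) + 27 = -32*(-6)*(-7) + 27 = -16*84 + 27 = -1344 + 27 = -1317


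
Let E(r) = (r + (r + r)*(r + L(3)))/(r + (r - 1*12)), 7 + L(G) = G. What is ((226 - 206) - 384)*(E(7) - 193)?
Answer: 61334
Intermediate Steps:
L(G) = -7 + G
E(r) = (r + 2*r*(-4 + r))/(-12 + 2*r) (E(r) = (r + (r + r)*(r + (-7 + 3)))/(r + (r - 1*12)) = (r + (2*r)*(r - 4))/(r + (r - 12)) = (r + (2*r)*(-4 + r))/(r + (-12 + r)) = (r + 2*r*(-4 + r))/(-12 + 2*r))
((226 - 206) - 384)*(E(7) - 193) = ((226 - 206) - 384)*((½)*7*(-7 + 2*7)/(-6 + 7) - 193) = (20 - 384)*((½)*7*(-7 + 14)/1 - 193) = -364*((½)*7*1*7 - 193) = -364*(49/2 - 193) = -364*(-337/2) = 61334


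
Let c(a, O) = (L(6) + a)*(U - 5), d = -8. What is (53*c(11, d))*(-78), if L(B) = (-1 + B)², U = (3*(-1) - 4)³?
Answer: 51790752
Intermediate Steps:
U = -343 (U = (-3 - 4)³ = (-7)³ = -343)
c(a, O) = -8700 - 348*a (c(a, O) = ((-1 + 6)² + a)*(-343 - 5) = (5² + a)*(-348) = (25 + a)*(-348) = -8700 - 348*a)
(53*c(11, d))*(-78) = (53*(-8700 - 348*11))*(-78) = (53*(-8700 - 3828))*(-78) = (53*(-12528))*(-78) = -663984*(-78) = 51790752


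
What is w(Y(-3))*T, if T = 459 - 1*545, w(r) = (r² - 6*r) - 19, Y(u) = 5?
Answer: 2064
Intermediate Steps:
w(r) = -19 + r² - 6*r
T = -86 (T = 459 - 545 = -86)
w(Y(-3))*T = (-19 + 5² - 6*5)*(-86) = (-19 + 25 - 30)*(-86) = -24*(-86) = 2064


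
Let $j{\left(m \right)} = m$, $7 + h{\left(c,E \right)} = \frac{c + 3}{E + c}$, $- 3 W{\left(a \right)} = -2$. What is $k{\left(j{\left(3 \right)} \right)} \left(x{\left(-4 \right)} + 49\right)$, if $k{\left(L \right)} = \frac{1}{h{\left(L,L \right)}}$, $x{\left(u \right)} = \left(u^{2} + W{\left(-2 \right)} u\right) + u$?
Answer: $- \frac{175}{18} \approx -9.7222$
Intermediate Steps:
$W{\left(a \right)} = \frac{2}{3}$ ($W{\left(a \right)} = \left(- \frac{1}{3}\right) \left(-2\right) = \frac{2}{3}$)
$h{\left(c,E \right)} = -7 + \frac{3 + c}{E + c}$ ($h{\left(c,E \right)} = -7 + \frac{c + 3}{E + c} = -7 + \frac{3 + c}{E + c}$)
$x{\left(u \right)} = u^{2} + \frac{5 u}{3}$ ($x{\left(u \right)} = \left(u^{2} + \frac{2 u}{3}\right) + u = u^{2} + \frac{5 u}{3}$)
$k{\left(L \right)} = \frac{2 L}{3 - 13 L}$ ($k{\left(L \right)} = \frac{1}{\frac{1}{L + L} \left(3 - 7 L - 6 L\right)} = \frac{1}{\frac{1}{2 L} \left(3 - 13 L\right)} = \frac{1}{\frac{1}{2} \frac{1}{L} \left(3 - 13 L\right)} = \frac{2 L}{3 - 13 L}$)
$k{\left(j{\left(3 \right)} \right)} \left(x{\left(-4 \right)} + 49\right) = \left(-2\right) 3 \frac{1}{-3 + 13 \cdot 3} \left(\frac{1}{3} \left(-4\right) \left(5 + 3 \left(-4\right)\right) + 49\right) = \left(-2\right) 3 \frac{1}{-3 + 39} \left(\frac{1}{3} \left(-4\right) \left(5 - 12\right) + 49\right) = \left(-2\right) 3 \cdot \frac{1}{36} \left(\frac{1}{3} \left(-4\right) \left(-7\right) + 49\right) = \left(-2\right) 3 \cdot \frac{1}{36} \left(\frac{28}{3} + 49\right) = \left(- \frac{1}{6}\right) \frac{175}{3} = - \frac{175}{18}$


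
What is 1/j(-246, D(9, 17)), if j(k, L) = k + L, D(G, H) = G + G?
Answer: -1/228 ≈ -0.0043860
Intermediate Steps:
D(G, H) = 2*G
j(k, L) = L + k
1/j(-246, D(9, 17)) = 1/(2*9 - 246) = 1/(18 - 246) = 1/(-228) = -1/228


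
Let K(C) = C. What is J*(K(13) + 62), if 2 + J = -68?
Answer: -5250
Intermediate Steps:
J = -70 (J = -2 - 68 = -70)
J*(K(13) + 62) = -70*(13 + 62) = -70*75 = -5250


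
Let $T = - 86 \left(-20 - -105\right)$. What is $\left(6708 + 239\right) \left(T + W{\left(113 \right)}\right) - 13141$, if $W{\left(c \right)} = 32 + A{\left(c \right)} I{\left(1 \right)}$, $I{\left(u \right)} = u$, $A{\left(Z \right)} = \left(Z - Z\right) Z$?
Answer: $-50573407$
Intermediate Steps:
$T = -7310$ ($T = - 86 \left(-20 + 105\right) = \left(-86\right) 85 = -7310$)
$A{\left(Z \right)} = 0$ ($A{\left(Z \right)} = 0 Z = 0$)
$W{\left(c \right)} = 32$ ($W{\left(c \right)} = 32 + 0 \cdot 1 = 32 + 0 = 32$)
$\left(6708 + 239\right) \left(T + W{\left(113 \right)}\right) - 13141 = \left(6708 + 239\right) \left(-7310 + 32\right) - 13141 = 6947 \left(-7278\right) - 13141 = -50560266 - 13141 = -50573407$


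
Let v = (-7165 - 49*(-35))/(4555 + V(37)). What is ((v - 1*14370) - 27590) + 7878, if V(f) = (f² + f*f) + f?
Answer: -24982651/733 ≈ -34083.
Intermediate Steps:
V(f) = f + 2*f² (V(f) = (f² + f²) + f = 2*f² + f = f + 2*f²)
v = -545/733 (v = (-7165 - 49*(-35))/(4555 + 37*(1 + 2*37)) = (-7165 + 1715)/(4555 + 37*(1 + 74)) = -5450/(4555 + 37*75) = -5450/(4555 + 2775) = -5450/7330 = -5450*1/7330 = -545/733 ≈ -0.74352)
((v - 1*14370) - 27590) + 7878 = ((-545/733 - 1*14370) - 27590) + 7878 = ((-545/733 - 14370) - 27590) + 7878 = (-10533755/733 - 27590) + 7878 = -30757225/733 + 7878 = -24982651/733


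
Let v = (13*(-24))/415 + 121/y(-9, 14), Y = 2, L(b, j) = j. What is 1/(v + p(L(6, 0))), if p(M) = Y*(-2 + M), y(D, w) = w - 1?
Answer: 5395/24579 ≈ 0.21950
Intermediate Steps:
y(D, w) = -1 + w
p(M) = -4 + 2*M (p(M) = 2*(-2 + M) = -4 + 2*M)
v = 46159/5395 (v = (13*(-24))/415 + 121/(-1 + 14) = -312*1/415 + 121/13 = -312/415 + 121*(1/13) = -312/415 + 121/13 = 46159/5395 ≈ 8.5559)
1/(v + p(L(6, 0))) = 1/(46159/5395 + (-4 + 2*0)) = 1/(46159/5395 + (-4 + 0)) = 1/(46159/5395 - 4) = 1/(24579/5395) = 5395/24579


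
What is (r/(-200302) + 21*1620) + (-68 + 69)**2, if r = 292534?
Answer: 3407090904/100151 ≈ 34020.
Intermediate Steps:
(r/(-200302) + 21*1620) + (-68 + 69)**2 = (292534/(-200302) + 21*1620) + (-68 + 69)**2 = (292534*(-1/200302) + 34020) + 1**2 = (-146267/100151 + 34020) + 1 = 3406990753/100151 + 1 = 3407090904/100151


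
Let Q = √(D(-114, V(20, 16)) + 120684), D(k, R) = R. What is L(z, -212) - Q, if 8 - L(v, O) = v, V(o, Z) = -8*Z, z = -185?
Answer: 193 - 2*√30139 ≈ -154.21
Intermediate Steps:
L(v, O) = 8 - v
Q = 2*√30139 (Q = √(-8*16 + 120684) = √(-128 + 120684) = √120556 = 2*√30139 ≈ 347.21)
L(z, -212) - Q = (8 - 1*(-185)) - 2*√30139 = (8 + 185) - 2*√30139 = 193 - 2*√30139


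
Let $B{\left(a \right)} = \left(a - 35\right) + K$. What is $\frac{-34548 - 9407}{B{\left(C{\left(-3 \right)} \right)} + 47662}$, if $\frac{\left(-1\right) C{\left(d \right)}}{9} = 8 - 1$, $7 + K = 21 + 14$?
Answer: $- \frac{43955}{47592} \approx -0.92358$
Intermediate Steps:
$K = 28$ ($K = -7 + \left(21 + 14\right) = -7 + 35 = 28$)
$C{\left(d \right)} = -63$ ($C{\left(d \right)} = - 9 \left(8 - 1\right) = \left(-9\right) 7 = -63$)
$B{\left(a \right)} = -7 + a$ ($B{\left(a \right)} = \left(a - 35\right) + 28 = \left(-35 + a\right) + 28 = -7 + a$)
$\frac{-34548 - 9407}{B{\left(C{\left(-3 \right)} \right)} + 47662} = \frac{-34548 - 9407}{\left(-7 - 63\right) + 47662} = - \frac{43955}{-70 + 47662} = - \frac{43955}{47592}$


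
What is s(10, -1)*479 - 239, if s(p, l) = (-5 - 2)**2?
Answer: 23232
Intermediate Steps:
s(p, l) = 49 (s(p, l) = (-7)**2 = 49)
s(10, -1)*479 - 239 = 49*479 - 239 = 23471 - 239 = 23232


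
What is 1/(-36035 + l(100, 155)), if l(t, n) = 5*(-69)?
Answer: -1/36380 ≈ -2.7488e-5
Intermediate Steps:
l(t, n) = -345
1/(-36035 + l(100, 155)) = 1/(-36035 - 345) = 1/(-36380) = -1/36380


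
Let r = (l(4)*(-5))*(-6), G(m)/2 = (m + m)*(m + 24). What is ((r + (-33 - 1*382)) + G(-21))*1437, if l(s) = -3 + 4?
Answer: -915369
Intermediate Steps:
l(s) = 1
G(m) = 4*m*(24 + m) (G(m) = 2*((m + m)*(m + 24)) = 2*((2*m)*(24 + m)) = 2*(2*m*(24 + m)) = 4*m*(24 + m))
r = 30 (r = (1*(-5))*(-6) = -5*(-6) = 30)
((r + (-33 - 1*382)) + G(-21))*1437 = ((30 + (-33 - 1*382)) + 4*(-21)*(24 - 21))*1437 = ((30 + (-33 - 382)) + 4*(-21)*3)*1437 = ((30 - 415) - 252)*1437 = (-385 - 252)*1437 = -637*1437 = -915369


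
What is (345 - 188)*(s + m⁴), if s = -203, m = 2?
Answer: -29359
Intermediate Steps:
(345 - 188)*(s + m⁴) = (345 - 188)*(-203 + 2⁴) = 157*(-203 + 16) = 157*(-187) = -29359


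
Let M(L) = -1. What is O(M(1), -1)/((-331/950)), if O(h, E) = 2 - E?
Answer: -2850/331 ≈ -8.6103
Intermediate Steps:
O(M(1), -1)/((-331/950)) = (2 - 1*(-1))/((-331/950)) = (2 + 1)/((-331*1/950)) = 3/(-331/950) = 3*(-950/331) = -2850/331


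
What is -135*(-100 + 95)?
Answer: 675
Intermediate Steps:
-135*(-100 + 95) = -135*(-5) = 675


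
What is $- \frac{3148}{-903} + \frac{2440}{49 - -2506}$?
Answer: $\frac{292756}{65919} \approx 4.4411$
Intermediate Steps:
$- \frac{3148}{-903} + \frac{2440}{49 - -2506} = \left(-3148\right) \left(- \frac{1}{903}\right) + \frac{2440}{49 + 2506} = \frac{3148}{903} + \frac{2440}{2555} = \frac{3148}{903} + 2440 \cdot \frac{1}{2555} = \frac{3148}{903} + \frac{488}{511} = \frac{292756}{65919}$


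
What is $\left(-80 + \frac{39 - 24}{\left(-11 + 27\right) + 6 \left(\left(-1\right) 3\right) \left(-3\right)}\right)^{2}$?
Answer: $\frac{1247689}{196} \approx 6365.8$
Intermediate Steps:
$\left(-80 + \frac{39 - 24}{\left(-11 + 27\right) + 6 \left(\left(-1\right) 3\right) \left(-3\right)}\right)^{2} = \left(-80 + \frac{15}{16 + 6 \left(-3\right) \left(-3\right)}\right)^{2} = \left(-80 + \frac{15}{16 - -54}\right)^{2} = \left(-80 + \frac{15}{16 + 54}\right)^{2} = \left(-80 + \frac{15}{70}\right)^{2} = \left(-80 + 15 \cdot \frac{1}{70}\right)^{2} = \left(-80 + \frac{3}{14}\right)^{2} = \left(- \frac{1117}{14}\right)^{2} = \frac{1247689}{196}$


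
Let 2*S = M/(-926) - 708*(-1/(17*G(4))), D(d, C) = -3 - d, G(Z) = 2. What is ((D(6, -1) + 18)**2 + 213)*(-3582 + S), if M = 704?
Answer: -8265799122/7871 ≈ -1.0502e+6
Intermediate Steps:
S = 78959/7871 (S = (704/(-926) - 708/(2*(-17)))/2 = (704*(-1/926) - 708/(-34))/2 = (-352/463 - 708*(-1/34))/2 = (-352/463 + 354/17)/2 = (1/2)*(157918/7871) = 78959/7871 ≈ 10.032)
((D(6, -1) + 18)**2 + 213)*(-3582 + S) = (((-3 - 1*6) + 18)**2 + 213)*(-3582 + 78959/7871) = (((-3 - 6) + 18)**2 + 213)*(-28114963/7871) = ((-9 + 18)**2 + 213)*(-28114963/7871) = (9**2 + 213)*(-28114963/7871) = (81 + 213)*(-28114963/7871) = 294*(-28114963/7871) = -8265799122/7871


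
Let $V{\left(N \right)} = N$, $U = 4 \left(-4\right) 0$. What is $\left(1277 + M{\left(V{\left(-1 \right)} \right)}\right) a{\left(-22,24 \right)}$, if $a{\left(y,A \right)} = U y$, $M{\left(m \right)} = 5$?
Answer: $0$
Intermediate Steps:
$U = 0$ ($U = \left(-16\right) 0 = 0$)
$a{\left(y,A \right)} = 0$ ($a{\left(y,A \right)} = 0 y = 0$)
$\left(1277 + M{\left(V{\left(-1 \right)} \right)}\right) a{\left(-22,24 \right)} = \left(1277 + 5\right) 0 = 1282 \cdot 0 = 0$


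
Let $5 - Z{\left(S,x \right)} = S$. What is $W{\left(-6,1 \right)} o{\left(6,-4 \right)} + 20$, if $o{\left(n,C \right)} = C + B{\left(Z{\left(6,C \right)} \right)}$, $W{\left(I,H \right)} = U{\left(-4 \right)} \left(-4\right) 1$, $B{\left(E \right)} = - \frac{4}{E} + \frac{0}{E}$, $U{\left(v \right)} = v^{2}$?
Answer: $20$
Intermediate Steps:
$Z{\left(S,x \right)} = 5 - S$
$B{\left(E \right)} = - \frac{4}{E}$ ($B{\left(E \right)} = - \frac{4}{E} + 0 = - \frac{4}{E}$)
$W{\left(I,H \right)} = -64$ ($W{\left(I,H \right)} = \left(-4\right)^{2} \left(-4\right) 1 = 16 \left(-4\right) 1 = \left(-64\right) 1 = -64$)
$o{\left(n,C \right)} = 4 + C$ ($o{\left(n,C \right)} = C - \frac{4}{5 - 6} = C - \frac{4}{-1} = C - -4 = C + 4 = 4 + C$)
$W{\left(-6,1 \right)} o{\left(6,-4 \right)} + 20 = - 64 \left(4 - 4\right) + 20 = \left(-64\right) 0 + 20 = 0 + 20 = 20$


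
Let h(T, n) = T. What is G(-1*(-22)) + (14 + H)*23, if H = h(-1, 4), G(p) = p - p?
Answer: 299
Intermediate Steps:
G(p) = 0
H = -1
G(-1*(-22)) + (14 + H)*23 = 0 + (14 - 1)*23 = 0 + 13*23 = 0 + 299 = 299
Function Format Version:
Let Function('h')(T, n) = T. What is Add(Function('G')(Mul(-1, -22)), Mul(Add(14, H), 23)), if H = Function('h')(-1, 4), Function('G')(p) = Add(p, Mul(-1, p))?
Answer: 299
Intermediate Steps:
Function('G')(p) = 0
H = -1
Add(Function('G')(Mul(-1, -22)), Mul(Add(14, H), 23)) = Add(0, Mul(Add(14, -1), 23)) = Add(0, Mul(13, 23)) = Add(0, 299) = 299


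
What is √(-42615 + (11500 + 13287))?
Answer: 2*I*√4457 ≈ 133.52*I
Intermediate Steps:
√(-42615 + (11500 + 13287)) = √(-42615 + 24787) = √(-17828) = 2*I*√4457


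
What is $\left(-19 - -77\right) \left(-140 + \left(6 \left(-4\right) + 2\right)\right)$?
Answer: $-9396$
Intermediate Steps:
$\left(-19 - -77\right) \left(-140 + \left(6 \left(-4\right) + 2\right)\right) = \left(-19 + 77\right) \left(-140 + \left(-24 + 2\right)\right) = 58 \left(-140 - 22\right) = 58 \left(-162\right) = -9396$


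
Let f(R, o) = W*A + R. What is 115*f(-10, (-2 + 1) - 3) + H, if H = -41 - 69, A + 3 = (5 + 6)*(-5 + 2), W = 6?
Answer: -26100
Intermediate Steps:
A = -36 (A = -3 + (5 + 6)*(-5 + 2) = -3 + 11*(-3) = -3 - 33 = -36)
f(R, o) = -216 + R (f(R, o) = 6*(-36) + R = -216 + R)
H = -110
115*f(-10, (-2 + 1) - 3) + H = 115*(-216 - 10) - 110 = 115*(-226) - 110 = -25990 - 110 = -26100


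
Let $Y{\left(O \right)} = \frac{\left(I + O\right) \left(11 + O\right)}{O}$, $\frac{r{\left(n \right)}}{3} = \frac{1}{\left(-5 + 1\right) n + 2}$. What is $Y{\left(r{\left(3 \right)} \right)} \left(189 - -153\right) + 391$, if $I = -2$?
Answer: $\frac{142232}{5} \approx 28446.0$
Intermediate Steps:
$r{\left(n \right)} = \frac{3}{2 - 4 n}$ ($r{\left(n \right)} = \frac{3}{\left(-5 + 1\right) n + 2} = \frac{3}{- 4 n + 2} = \frac{3}{2 - 4 n}$)
$Y{\left(O \right)} = \frac{\left(-2 + O\right) \left(11 + O\right)}{O}$
$Y{\left(r{\left(3 \right)} \right)} \left(189 - -153\right) + 391 = \left(9 - \frac{3}{-2 + 4 \cdot 3} - \frac{22}{\left(-3\right) \frac{1}{-2 + 4 \cdot 3}}\right) \left(189 - -153\right) + 391 = \left(9 - \frac{3}{-2 + 12} - \frac{22}{\left(-3\right) \frac{1}{-2 + 12}}\right) \left(189 + 153\right) + 391 = \left(9 - \frac{3}{10} - \frac{22}{\left(-3\right) \frac{1}{10}}\right) 342 + 391 = \left(9 - \frac{3}{10} - \frac{22}{- \frac{3}{10}}\right) 342 + 391 = \left(9 - \frac{3}{10} - - \frac{220}{3}\right) 342 + 391 = \left(9 - \frac{3}{10} + \frac{220}{3}\right) 342 + 391 = \frac{2461}{30} \cdot 342 + 391 = \frac{140277}{5} + 391 = \frac{142232}{5}$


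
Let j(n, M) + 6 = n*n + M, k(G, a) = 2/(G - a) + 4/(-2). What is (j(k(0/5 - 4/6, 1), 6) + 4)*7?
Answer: 2492/25 ≈ 99.680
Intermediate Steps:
k(G, a) = -2 + 2/(G - a) (k(G, a) = 2/(G - a) + 4*(-½) = 2/(G - a) - 2 = -2 + 2/(G - a))
j(n, M) = -6 + M + n² (j(n, M) = -6 + (n*n + M) = -6 + (n² + M) = -6 + (M + n²) = -6 + M + n²)
(j(k(0/5 - 4/6, 1), 6) + 4)*7 = ((-6 + 6 + (2*(1 + 1 - (0/5 - 4/6))/((0/5 - 4/6) - 1*1))²) + 4)*7 = ((-6 + 6 + (2*(1 + 1 - (0*(⅕) - 4*⅙))/((0*(⅕) - 4*⅙) - 1))²) + 4)*7 = ((-6 + 6 + (2*(1 + 1 - (0 - ⅔))/((0 - ⅔) - 1))²) + 4)*7 = ((-6 + 6 + (2*(1 + 1 - 1*(-⅔))/(-⅔ - 1))²) + 4)*7 = ((-6 + 6 + (2*(1 + 1 + ⅔)/(-5/3))²) + 4)*7 = ((-6 + 6 + (2*(-⅗)*(8/3))²) + 4)*7 = ((-6 + 6 + (-16/5)²) + 4)*7 = ((-6 + 6 + 256/25) + 4)*7 = (256/25 + 4)*7 = (356/25)*7 = 2492/25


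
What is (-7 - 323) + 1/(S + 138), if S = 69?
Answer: -68309/207 ≈ -330.00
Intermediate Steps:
(-7 - 323) + 1/(S + 138) = (-7 - 323) + 1/(69 + 138) = -330 + 1/207 = -68309/207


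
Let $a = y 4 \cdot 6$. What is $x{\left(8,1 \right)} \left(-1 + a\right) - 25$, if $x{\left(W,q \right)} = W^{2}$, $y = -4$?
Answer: $-6233$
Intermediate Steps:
$a = -96$ ($a = \left(-4\right) 4 \cdot 6 = \left(-16\right) 6 = -96$)
$x{\left(8,1 \right)} \left(-1 + a\right) - 25 = 8^{2} \left(-1 - 96\right) - 25 = 64 \left(-97\right) - 25 = -6208 - 25 = -6233$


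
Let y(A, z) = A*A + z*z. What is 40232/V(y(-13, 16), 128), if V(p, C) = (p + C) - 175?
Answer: 20116/189 ≈ 106.43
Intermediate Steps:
y(A, z) = A² + z²
V(p, C) = -175 + C + p (V(p, C) = (C + p) - 175 = -175 + C + p)
40232/V(y(-13, 16), 128) = 40232/(-175 + 128 + ((-13)² + 16²)) = 40232/(-175 + 128 + (169 + 256)) = 40232/(-175 + 128 + 425) = 40232/378 = 40232*(1/378) = 20116/189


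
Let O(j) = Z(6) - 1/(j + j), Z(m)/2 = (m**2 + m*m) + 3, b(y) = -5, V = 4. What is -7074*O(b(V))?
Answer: -5309037/5 ≈ -1.0618e+6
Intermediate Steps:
Z(m) = 6 + 4*m**2 (Z(m) = 2*((m**2 + m*m) + 3) = 2*((m**2 + m**2) + 3) = 2*(2*m**2 + 3) = 2*(3 + 2*m**2) = 6 + 4*m**2)
O(j) = 150 - 1/(2*j) (O(j) = (6 + 4*6**2) - 1/(j + j) = (6 + 4*36) - 1/(2*j) = (6 + 144) - 1/(2*j) = 150 - 1/(2*j))
-7074*O(b(V)) = -7074*(150 - 1/2/(-5)) = -7074*(150 - 1/2*(-1/5)) = -7074*(150 + 1/10) = -7074*1501/10 = -5309037/5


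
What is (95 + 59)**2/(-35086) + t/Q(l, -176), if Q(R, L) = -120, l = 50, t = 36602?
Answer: -321765923/1052580 ≈ -305.69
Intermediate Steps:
(95 + 59)**2/(-35086) + t/Q(l, -176) = (95 + 59)**2/(-35086) + 36602/(-120) = 154**2*(-1/35086) + 36602*(-1/120) = 23716*(-1/35086) - 18301/60 = -11858/17543 - 18301/60 = -321765923/1052580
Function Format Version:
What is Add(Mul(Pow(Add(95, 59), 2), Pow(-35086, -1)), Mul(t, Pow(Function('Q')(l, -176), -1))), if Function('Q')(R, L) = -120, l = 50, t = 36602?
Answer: Rational(-321765923, 1052580) ≈ -305.69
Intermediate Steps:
Add(Mul(Pow(Add(95, 59), 2), Pow(-35086, -1)), Mul(t, Pow(Function('Q')(l, -176), -1))) = Add(Mul(Pow(Add(95, 59), 2), Pow(-35086, -1)), Mul(36602, Pow(-120, -1))) = Add(Mul(Pow(154, 2), Rational(-1, 35086)), Mul(36602, Rational(-1, 120))) = Add(Mul(23716, Rational(-1, 35086)), Rational(-18301, 60)) = Add(Rational(-11858, 17543), Rational(-18301, 60)) = Rational(-321765923, 1052580)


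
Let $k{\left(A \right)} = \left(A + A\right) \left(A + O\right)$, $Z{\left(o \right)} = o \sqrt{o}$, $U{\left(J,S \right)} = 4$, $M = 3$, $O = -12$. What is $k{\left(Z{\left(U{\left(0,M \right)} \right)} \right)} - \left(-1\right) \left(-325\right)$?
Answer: $-389$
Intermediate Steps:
$Z{\left(o \right)} = o^{\frac{3}{2}}$
$k{\left(A \right)} = 2 A \left(-12 + A\right)$ ($k{\left(A \right)} = \left(A + A\right) \left(A - 12\right) = 2 A \left(-12 + A\right)$)
$k{\left(Z{\left(U{\left(0,M \right)} \right)} \right)} - \left(-1\right) \left(-325\right) = 2 \cdot 4^{\frac{3}{2}} \left(-12 + 4^{\frac{3}{2}}\right) - \left(-1\right) \left(-325\right) = 2 \cdot 8 \left(-12 + 8\right) - 325 = 2 \cdot 8 \left(-4\right) - 325 = -64 - 325 = -389$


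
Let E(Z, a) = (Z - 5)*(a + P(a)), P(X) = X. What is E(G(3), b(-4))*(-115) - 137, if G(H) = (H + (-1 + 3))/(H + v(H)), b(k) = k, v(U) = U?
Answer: -11911/3 ≈ -3970.3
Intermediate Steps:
G(H) = (2 + H)/(2*H) (G(H) = (H + (-1 + 3))/(H + H) = (H + 2)/((2*H)) = (2 + H)*(1/(2*H)) = (2 + H)/(2*H))
E(Z, a) = 2*a*(-5 + Z) (E(Z, a) = (Z - 5)*(a + a) = (-5 + Z)*(2*a) = 2*a*(-5 + Z))
E(G(3), b(-4))*(-115) - 137 = (2*(-4)*(-5 + (1/2)*(2 + 3)/3))*(-115) - 137 = (2*(-4)*(-5 + (1/2)*(1/3)*5))*(-115) - 137 = (2*(-4)*(-5 + 5/6))*(-115) - 137 = (2*(-4)*(-25/6))*(-115) - 137 = (100/3)*(-115) - 137 = -11500/3 - 137 = -11911/3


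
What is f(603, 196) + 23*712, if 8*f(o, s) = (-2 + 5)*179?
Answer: 131545/8 ≈ 16443.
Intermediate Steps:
f(o, s) = 537/8 (f(o, s) = ((-2 + 5)*179)/8 = (3*179)/8 = (⅛)*537 = 537/8)
f(603, 196) + 23*712 = 537/8 + 23*712 = 537/8 + 16376 = 131545/8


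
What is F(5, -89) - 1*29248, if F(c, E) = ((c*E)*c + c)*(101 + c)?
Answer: -264568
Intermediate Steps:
F(c, E) = (101 + c)*(c + E*c²) (F(c, E) = ((E*c)*c + c)*(101 + c) = (E*c² + c)*(101 + c) = (c + E*c²)*(101 + c) = (101 + c)*(c + E*c²))
F(5, -89) - 1*29248 = 5*(101 + 5 - 89*5² + 101*(-89)*5) - 1*29248 = 5*(101 + 5 - 89*25 - 44945) - 29248 = 5*(101 + 5 - 2225 - 44945) - 29248 = 5*(-47064) - 29248 = -235320 - 29248 = -264568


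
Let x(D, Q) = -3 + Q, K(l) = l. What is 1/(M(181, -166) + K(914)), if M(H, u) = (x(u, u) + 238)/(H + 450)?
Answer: 631/576803 ≈ 0.0010940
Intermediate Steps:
M(H, u) = (235 + u)/(450 + H) (M(H, u) = ((-3 + u) + 238)/(H + 450) = (235 + u)/(450 + H))
1/(M(181, -166) + K(914)) = 1/((235 - 166)/(450 + 181) + 914) = 1/(69/631 + 914) = 1/(576803/631) = 631/576803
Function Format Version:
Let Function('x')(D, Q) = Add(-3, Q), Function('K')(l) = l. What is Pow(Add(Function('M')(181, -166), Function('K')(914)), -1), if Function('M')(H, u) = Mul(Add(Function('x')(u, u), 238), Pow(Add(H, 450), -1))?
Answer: Rational(631, 576803) ≈ 0.0010940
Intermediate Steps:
Function('M')(H, u) = Mul(Pow(Add(450, H), -1), Add(235, u)) (Function('M')(H, u) = Mul(Add(Add(-3, u), 238), Pow(Add(H, 450), -1)) = Mul(Add(235, u), Pow(Add(450, H), -1)) = Mul(Pow(Add(450, H), -1), Add(235, u)))
Pow(Add(Function('M')(181, -166), Function('K')(914)), -1) = Pow(Add(Mul(Pow(Add(450, 181), -1), Add(235, -166)), 914), -1) = Pow(Add(Mul(Pow(631, -1), 69), 914), -1) = Pow(Add(Mul(Rational(1, 631), 69), 914), -1) = Pow(Add(Rational(69, 631), 914), -1) = Pow(Rational(576803, 631), -1) = Rational(631, 576803)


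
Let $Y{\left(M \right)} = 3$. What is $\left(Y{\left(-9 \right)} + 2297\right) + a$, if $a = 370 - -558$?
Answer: $3228$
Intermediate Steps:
$a = 928$ ($a = 370 + 558 = 928$)
$\left(Y{\left(-9 \right)} + 2297\right) + a = \left(3 + 2297\right) + 928 = 2300 + 928 = 3228$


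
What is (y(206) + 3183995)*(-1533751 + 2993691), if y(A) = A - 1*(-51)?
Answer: 4648816864880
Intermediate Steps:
y(A) = 51 + A (y(A) = A + 51 = 51 + A)
(y(206) + 3183995)*(-1533751 + 2993691) = ((51 + 206) + 3183995)*(-1533751 + 2993691) = (257 + 3183995)*1459940 = 3184252*1459940 = 4648816864880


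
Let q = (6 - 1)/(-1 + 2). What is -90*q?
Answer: -450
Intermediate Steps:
q = 5 (q = 5/1 = 5*1 = 5)
-90*q = -90*5 = -450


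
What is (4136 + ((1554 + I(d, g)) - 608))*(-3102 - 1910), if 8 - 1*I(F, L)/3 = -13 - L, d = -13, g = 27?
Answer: -26192712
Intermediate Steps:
I(F, L) = 63 + 3*L (I(F, L) = 24 - 3*(-13 - L) = 24 + (39 + 3*L) = 63 + 3*L)
(4136 + ((1554 + I(d, g)) - 608))*(-3102 - 1910) = (4136 + ((1554 + (63 + 3*27)) - 608))*(-3102 - 1910) = (4136 + ((1554 + (63 + 81)) - 608))*(-5012) = (4136 + ((1554 + 144) - 608))*(-5012) = (4136 + (1698 - 608))*(-5012) = (4136 + 1090)*(-5012) = 5226*(-5012) = -26192712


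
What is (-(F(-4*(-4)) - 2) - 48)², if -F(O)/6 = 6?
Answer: 100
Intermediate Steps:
F(O) = -36 (F(O) = -6*6 = -36)
(-(F(-4*(-4)) - 2) - 48)² = (-(-36 - 2) - 48)² = (-1*(-38) - 48)² = (38 - 48)² = (-10)² = 100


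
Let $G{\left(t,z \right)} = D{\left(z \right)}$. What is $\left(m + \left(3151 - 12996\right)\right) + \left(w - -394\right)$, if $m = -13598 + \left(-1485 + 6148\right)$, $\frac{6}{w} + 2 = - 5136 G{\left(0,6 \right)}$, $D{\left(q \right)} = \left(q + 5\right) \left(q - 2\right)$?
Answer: $- \frac{2077489301}{112993} \approx -18386.0$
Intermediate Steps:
$D{\left(q \right)} = \left(-2 + q\right) \left(5 + q\right)$ ($D{\left(q \right)} = \left(5 + q\right) \left(-2 + q\right) = \left(-2 + q\right) \left(5 + q\right)$)
$G{\left(t,z \right)} = -10 + z^{2} + 3 z$
$w = - \frac{3}{112993}$ ($w = \frac{6}{-2 - 5136 \left(-10 + 6^{2} + 3 \cdot 6\right)} = \frac{6}{-2 - 5136 \left(-10 + 36 + 18\right)} = \frac{6}{-2 - 225984} = \frac{6}{-225986} = 6 \left(- \frac{1}{225986}\right) = - \frac{3}{112993} \approx -2.655 \cdot 10^{-5}$)
$m = -8935$ ($m = -13598 + 4663 = -8935$)
$\left(m + \left(3151 - 12996\right)\right) + \left(w - -394\right) = \left(-8935 + \left(3151 - 12996\right)\right) - - \frac{44519239}{112993} = \left(-8935 - 9845\right) + \left(- \frac{3}{112993} + 394\right) = -18780 + \frac{44519239}{112993} = - \frac{2077489301}{112993}$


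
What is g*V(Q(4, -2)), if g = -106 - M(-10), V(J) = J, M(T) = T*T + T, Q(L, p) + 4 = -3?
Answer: 1372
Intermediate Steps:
Q(L, p) = -7 (Q(L, p) = -4 - 3 = -7)
M(T) = T + T² (M(T) = T² + T = T + T²)
g = -196 (g = -106 - (-10)*(1 - 10) = -106 - (-10)*(-9) = -106 - 1*90 = -106 - 90 = -196)
g*V(Q(4, -2)) = -196*(-7) = 1372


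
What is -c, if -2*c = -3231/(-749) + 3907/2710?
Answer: 11682353/4059580 ≈ 2.8777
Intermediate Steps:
c = -11682353/4059580 (c = -(-3231/(-749) + 3907/2710)/2 = -(-3231*(-1/749) + 3907*(1/2710))/2 = -(3231/749 + 3907/2710)/2 = -1/2*11682353/2029790 = -11682353/4059580 ≈ -2.8777)
-c = -1*(-11682353/4059580) = 11682353/4059580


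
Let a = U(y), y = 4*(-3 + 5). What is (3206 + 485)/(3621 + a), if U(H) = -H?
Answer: 3691/3613 ≈ 1.0216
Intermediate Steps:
y = 8 (y = 4*2 = 8)
a = -8 (a = -1*8 = -8)
(3206 + 485)/(3621 + a) = (3206 + 485)/(3621 - 8) = 3691/3613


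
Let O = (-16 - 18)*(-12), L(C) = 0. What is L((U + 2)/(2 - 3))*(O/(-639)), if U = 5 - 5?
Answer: 0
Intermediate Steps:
U = 0
O = 408 (O = -34*(-12) = 408)
L((U + 2)/(2 - 3))*(O/(-639)) = 0*(408/(-639)) = 0*(408*(-1/639)) = 0*(-136/213) = 0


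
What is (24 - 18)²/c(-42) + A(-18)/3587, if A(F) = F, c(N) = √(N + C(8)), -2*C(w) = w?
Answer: -18/3587 - 18*I*√46/23 ≈ -0.0050181 - 5.3079*I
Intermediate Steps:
C(w) = -w/2
c(N) = √(-4 + N) (c(N) = √(N - ½*8) = √(N - 4) = √(-4 + N))
(24 - 18)²/c(-42) + A(-18)/3587 = (24 - 18)²/(√(-4 - 42)) - 18/3587 = 6²/(√(-46)) - 18*1/3587 = 36/((I*√46)) - 18/3587 = 36*(-I*√46/46) - 18/3587 = -18*I*√46/23 - 18/3587 = -18/3587 - 18*I*√46/23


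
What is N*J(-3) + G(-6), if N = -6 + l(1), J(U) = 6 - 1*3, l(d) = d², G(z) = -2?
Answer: -17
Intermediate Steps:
J(U) = 3 (J(U) = 6 - 3 = 3)
N = -5 (N = -6 + 1² = -6 + 1 = -5)
N*J(-3) + G(-6) = -5*3 - 2 = -15 - 2 = -17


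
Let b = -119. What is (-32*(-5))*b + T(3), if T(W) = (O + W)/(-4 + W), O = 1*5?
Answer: -19048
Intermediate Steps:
O = 5
T(W) = (5 + W)/(-4 + W)
(-32*(-5))*b + T(3) = -32*(-5)*(-119) + (5 + 3)/(-4 + 3) = 160*(-119) + 8/(-1) = -19040 - 1*8 = -19040 - 8 = -19048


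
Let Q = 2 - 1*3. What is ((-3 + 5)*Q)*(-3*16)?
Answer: 96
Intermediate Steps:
Q = -1 (Q = 2 - 3 = -1)
((-3 + 5)*Q)*(-3*16) = ((-3 + 5)*(-1))*(-3*16) = (2*(-1))*(-48) = -2*(-48) = 96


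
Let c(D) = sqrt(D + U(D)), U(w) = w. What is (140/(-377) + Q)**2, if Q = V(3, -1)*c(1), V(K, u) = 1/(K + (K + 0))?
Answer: 494929/2558322 - 140*sqrt(2)/1131 ≈ 0.018401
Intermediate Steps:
V(K, u) = 1/(2*K) (V(K, u) = 1/(K + K) = 1/(2*K))
c(D) = sqrt(2)*sqrt(D) (c(D) = sqrt(D + D) = sqrt(2*D) = sqrt(2)*sqrt(D))
Q = sqrt(2)/6 (Q = ((1/2)/3)*(sqrt(2)*sqrt(1)) = ((1/2)*(1/3))*(sqrt(2)*1) = sqrt(2)/6 ≈ 0.23570)
(140/(-377) + Q)**2 = (140/(-377) + sqrt(2)/6)**2 = (140*(-1/377) + sqrt(2)/6)**2 = (-140/377 + sqrt(2)/6)**2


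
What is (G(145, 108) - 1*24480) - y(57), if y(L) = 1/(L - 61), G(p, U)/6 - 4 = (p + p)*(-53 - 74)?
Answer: -981743/4 ≈ -2.4544e+5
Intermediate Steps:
G(p, U) = 24 - 1524*p (G(p, U) = 24 + 6*((p + p)*(-53 - 74)) = 24 + 6*((2*p)*(-127)) = 24 + 6*(-254*p) = 24 - 1524*p)
y(L) = 1/(-61 + L)
(G(145, 108) - 1*24480) - y(57) = ((24 - 1524*145) - 1*24480) - 1/(-61 + 57) = ((24 - 220980) - 24480) - 1/(-4) = (-220956 - 24480) - 1*(-1/4) = -245436 + 1/4 = -981743/4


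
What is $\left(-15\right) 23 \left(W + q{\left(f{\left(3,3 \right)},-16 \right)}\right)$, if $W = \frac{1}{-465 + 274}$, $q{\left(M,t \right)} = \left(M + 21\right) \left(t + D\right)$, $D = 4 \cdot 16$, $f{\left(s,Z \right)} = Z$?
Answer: $- \frac{75910695}{191} \approx -3.9744 \cdot 10^{5}$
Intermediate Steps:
$D = 64$
$q{\left(M,t \right)} = \left(21 + M\right) \left(64 + t\right)$ ($q{\left(M,t \right)} = \left(M + 21\right) \left(t + 64\right) = \left(21 + M\right) \left(64 + t\right)$)
$W = - \frac{1}{191}$ ($W = \frac{1}{-191} = - \frac{1}{191} \approx -0.0052356$)
$\left(-15\right) 23 \left(W + q{\left(f{\left(3,3 \right)},-16 \right)}\right) = \left(-15\right) 23 \left(- \frac{1}{191} + \left(1344 + 21 \left(-16\right) + 64 \cdot 3 + 3 \left(-16\right)\right)\right) = - 345 \left(- \frac{1}{191} + \left(1344 - 336 + 192 - 48\right)\right) = - 345 \left(- \frac{1}{191} + 1152\right) = \left(-345\right) \frac{220031}{191} = - \frac{75910695}{191}$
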